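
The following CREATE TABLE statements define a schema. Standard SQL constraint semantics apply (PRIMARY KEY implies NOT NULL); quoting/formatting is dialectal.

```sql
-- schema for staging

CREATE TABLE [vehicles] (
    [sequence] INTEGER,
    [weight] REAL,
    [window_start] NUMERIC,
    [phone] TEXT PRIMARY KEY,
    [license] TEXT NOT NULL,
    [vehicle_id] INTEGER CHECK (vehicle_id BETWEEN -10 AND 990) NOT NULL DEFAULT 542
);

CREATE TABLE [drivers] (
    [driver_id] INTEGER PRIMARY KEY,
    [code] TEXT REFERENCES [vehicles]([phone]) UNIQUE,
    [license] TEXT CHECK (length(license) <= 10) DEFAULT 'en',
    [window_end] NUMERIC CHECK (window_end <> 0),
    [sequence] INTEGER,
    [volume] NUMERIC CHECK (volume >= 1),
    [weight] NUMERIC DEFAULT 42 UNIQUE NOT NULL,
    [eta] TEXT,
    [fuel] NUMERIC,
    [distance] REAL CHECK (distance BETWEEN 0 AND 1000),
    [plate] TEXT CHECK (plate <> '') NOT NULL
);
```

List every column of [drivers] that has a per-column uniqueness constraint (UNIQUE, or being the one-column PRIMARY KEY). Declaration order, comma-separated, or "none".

driver_id, code, weight

- driver_id: single-column PRIMARY KEY → unique.
- code: declared UNIQUE → unique.
- license: no UNIQUE or single-column PK constraint.
- window_end: no UNIQUE or single-column PK constraint.
- sequence: no UNIQUE or single-column PK constraint.
- volume: no UNIQUE or single-column PK constraint.
- weight: declared UNIQUE → unique.
- eta: no UNIQUE or single-column PK constraint.
- fuel: no UNIQUE or single-column PK constraint.
- distance: no UNIQUE or single-column PK constraint.
- plate: no UNIQUE or single-column PK constraint.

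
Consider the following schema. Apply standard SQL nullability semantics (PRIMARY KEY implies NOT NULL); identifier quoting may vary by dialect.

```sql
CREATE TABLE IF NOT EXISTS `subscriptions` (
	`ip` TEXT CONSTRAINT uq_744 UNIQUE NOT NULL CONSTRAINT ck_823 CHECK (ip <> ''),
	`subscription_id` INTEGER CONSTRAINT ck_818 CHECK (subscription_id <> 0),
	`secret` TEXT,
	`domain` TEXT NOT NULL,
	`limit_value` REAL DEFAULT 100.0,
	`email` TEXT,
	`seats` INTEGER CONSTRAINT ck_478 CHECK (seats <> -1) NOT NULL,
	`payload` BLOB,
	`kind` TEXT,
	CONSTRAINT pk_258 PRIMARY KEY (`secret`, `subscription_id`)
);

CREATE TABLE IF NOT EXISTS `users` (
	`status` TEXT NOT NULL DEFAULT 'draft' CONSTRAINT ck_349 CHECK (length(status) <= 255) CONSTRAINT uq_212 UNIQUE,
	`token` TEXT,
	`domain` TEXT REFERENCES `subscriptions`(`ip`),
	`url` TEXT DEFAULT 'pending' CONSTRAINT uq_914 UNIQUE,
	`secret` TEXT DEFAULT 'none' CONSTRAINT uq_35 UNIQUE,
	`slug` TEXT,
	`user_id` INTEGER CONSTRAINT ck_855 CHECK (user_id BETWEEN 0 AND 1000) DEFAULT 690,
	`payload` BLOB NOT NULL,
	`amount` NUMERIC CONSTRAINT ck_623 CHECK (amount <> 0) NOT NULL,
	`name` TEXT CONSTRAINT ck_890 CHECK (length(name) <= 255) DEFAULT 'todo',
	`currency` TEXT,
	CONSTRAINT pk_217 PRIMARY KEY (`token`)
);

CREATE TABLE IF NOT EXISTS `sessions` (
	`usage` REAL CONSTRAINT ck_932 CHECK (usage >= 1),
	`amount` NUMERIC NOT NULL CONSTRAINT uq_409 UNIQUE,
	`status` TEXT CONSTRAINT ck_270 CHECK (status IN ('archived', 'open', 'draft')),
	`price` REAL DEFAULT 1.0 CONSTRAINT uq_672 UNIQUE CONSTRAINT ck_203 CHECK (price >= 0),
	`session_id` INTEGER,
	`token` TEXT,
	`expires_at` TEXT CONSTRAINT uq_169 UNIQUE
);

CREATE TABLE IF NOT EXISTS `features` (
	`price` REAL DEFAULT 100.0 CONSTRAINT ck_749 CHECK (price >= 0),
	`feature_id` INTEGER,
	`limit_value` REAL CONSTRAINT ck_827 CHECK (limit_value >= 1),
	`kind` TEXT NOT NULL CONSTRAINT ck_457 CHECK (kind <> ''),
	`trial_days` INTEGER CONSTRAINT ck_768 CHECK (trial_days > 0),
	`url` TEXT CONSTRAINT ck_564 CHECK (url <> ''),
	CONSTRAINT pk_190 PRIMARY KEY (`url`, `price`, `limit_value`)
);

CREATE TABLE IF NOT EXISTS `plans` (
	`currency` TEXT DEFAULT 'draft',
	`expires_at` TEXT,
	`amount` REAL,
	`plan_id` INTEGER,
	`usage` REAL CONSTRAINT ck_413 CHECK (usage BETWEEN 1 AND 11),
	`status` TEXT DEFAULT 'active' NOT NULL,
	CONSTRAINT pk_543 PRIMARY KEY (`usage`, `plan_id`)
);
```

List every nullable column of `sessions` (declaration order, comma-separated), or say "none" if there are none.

- usage: CHECK does not forbid NULL (a CHECK constraint passes when its expression is NULL) → nullable.
- amount: declared NOT NULL → not nullable.
- status: CHECK does not forbid NULL (a CHECK constraint passes when its expression is NULL) → nullable.
- price: CHECK does not forbid NULL (a CHECK constraint passes when its expression is NULL) → nullable.
- session_id: no NOT NULL constraint applies → nullable.
- token: no NOT NULL constraint applies → nullable.
- expires_at: UNIQUE does not imply NOT NULL → nullable.

usage, status, price, session_id, token, expires_at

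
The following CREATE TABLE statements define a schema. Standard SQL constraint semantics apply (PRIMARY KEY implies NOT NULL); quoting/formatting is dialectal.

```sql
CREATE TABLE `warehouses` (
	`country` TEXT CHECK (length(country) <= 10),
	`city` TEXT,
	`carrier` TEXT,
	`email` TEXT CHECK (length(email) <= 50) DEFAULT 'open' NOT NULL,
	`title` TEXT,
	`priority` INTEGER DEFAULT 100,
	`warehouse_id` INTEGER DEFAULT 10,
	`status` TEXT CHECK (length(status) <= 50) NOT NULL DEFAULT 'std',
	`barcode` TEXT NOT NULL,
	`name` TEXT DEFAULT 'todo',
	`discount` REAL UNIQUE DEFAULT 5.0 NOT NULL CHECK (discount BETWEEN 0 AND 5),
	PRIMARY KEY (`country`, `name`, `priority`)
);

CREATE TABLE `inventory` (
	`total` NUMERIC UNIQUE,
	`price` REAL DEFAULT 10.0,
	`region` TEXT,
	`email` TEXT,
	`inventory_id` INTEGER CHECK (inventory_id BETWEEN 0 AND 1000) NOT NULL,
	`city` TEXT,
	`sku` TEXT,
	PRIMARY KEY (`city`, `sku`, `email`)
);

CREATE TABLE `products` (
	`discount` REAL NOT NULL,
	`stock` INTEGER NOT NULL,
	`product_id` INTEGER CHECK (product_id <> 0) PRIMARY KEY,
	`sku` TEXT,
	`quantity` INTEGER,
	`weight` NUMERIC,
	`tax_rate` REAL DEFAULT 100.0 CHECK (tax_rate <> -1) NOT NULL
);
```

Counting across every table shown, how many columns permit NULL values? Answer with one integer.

warehouses: 4 nullable (city, carrier, title, warehouse_id — PK (country, name, priority) and explicit NOT NULL columns excluded).
inventory: 3 nullable (total, price, region — PK (city, sku, email) and explicit NOT NULL columns excluded).
products: 3 nullable (sku, quantity, weight — PK (product_id) and explicit NOT NULL columns excluded).
Total: 4 + 3 + 3 = 10.

10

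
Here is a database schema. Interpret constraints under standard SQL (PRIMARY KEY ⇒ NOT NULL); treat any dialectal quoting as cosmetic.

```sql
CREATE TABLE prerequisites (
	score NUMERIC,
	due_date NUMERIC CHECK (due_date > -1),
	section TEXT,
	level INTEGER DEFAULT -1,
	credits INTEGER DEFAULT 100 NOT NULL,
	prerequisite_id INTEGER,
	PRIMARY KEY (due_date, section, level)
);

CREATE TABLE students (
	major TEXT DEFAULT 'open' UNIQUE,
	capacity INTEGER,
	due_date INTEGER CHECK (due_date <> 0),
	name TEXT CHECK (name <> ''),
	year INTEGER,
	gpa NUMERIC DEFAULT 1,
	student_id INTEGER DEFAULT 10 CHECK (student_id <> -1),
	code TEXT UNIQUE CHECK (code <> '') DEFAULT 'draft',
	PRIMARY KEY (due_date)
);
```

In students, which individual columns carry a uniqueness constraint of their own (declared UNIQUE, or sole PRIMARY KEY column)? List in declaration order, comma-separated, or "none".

major, due_date, code

- major: declared UNIQUE → unique.
- capacity: no UNIQUE or single-column PK constraint.
- due_date: single-column PRIMARY KEY → unique.
- name: no UNIQUE or single-column PK constraint.
- year: no UNIQUE or single-column PK constraint.
- gpa: no UNIQUE or single-column PK constraint.
- student_id: no UNIQUE or single-column PK constraint.
- code: declared UNIQUE → unique.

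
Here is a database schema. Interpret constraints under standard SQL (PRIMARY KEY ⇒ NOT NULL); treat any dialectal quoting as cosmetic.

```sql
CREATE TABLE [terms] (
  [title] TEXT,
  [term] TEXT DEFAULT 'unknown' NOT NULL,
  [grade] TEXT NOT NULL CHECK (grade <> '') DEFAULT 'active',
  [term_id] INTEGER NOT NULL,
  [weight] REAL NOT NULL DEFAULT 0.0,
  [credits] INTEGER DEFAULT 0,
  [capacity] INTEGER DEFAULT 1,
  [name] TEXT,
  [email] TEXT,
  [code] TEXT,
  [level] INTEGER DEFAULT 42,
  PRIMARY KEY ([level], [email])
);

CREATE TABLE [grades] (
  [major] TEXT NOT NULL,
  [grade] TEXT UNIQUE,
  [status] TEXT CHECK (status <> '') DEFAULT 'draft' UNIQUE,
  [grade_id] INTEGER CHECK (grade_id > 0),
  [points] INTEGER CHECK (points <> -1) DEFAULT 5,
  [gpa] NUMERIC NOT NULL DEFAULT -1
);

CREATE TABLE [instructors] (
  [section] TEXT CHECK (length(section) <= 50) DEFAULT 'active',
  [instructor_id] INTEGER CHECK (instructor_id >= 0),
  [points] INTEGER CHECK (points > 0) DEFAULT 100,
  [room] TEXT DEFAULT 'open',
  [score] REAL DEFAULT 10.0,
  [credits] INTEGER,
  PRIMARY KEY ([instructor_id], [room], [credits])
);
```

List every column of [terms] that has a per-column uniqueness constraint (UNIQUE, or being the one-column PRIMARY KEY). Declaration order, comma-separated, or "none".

- title: no UNIQUE or single-column PK constraint.
- term: no UNIQUE or single-column PK constraint.
- grade: no UNIQUE or single-column PK constraint.
- term_id: no UNIQUE or single-column PK constraint.
- weight: no UNIQUE or single-column PK constraint.
- credits: no UNIQUE or single-column PK constraint.
- capacity: no UNIQUE or single-column PK constraint.
- name: no UNIQUE or single-column PK constraint.
- email: part of a composite PRIMARY KEY — only the tuple is unique, not this column on its own.
- code: no UNIQUE or single-column PK constraint.
- level: part of a composite PRIMARY KEY — only the tuple is unique, not this column on its own.

none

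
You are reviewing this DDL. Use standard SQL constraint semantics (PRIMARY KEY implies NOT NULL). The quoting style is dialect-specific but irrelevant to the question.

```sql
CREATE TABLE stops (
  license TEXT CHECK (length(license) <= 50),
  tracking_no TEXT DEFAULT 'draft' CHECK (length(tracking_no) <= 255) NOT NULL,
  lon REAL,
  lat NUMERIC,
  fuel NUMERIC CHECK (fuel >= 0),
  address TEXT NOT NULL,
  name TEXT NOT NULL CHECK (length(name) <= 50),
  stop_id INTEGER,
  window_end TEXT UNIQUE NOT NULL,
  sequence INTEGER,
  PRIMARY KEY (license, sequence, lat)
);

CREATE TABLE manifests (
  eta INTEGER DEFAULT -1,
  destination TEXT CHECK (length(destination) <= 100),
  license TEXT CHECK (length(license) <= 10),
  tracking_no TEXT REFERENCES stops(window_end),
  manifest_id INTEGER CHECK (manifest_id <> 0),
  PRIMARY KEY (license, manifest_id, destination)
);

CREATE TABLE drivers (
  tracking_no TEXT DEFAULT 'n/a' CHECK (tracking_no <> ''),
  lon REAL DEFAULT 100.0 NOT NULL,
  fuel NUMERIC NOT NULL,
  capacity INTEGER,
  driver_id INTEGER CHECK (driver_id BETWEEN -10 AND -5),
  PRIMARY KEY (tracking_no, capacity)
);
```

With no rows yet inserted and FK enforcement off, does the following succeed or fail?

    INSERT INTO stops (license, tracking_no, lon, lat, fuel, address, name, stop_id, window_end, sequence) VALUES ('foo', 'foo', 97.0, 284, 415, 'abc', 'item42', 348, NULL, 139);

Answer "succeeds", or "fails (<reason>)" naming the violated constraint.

fails (NOT NULL on window_end)

window_end is explicitly set to NULL, but window_end is declared NOT NULL.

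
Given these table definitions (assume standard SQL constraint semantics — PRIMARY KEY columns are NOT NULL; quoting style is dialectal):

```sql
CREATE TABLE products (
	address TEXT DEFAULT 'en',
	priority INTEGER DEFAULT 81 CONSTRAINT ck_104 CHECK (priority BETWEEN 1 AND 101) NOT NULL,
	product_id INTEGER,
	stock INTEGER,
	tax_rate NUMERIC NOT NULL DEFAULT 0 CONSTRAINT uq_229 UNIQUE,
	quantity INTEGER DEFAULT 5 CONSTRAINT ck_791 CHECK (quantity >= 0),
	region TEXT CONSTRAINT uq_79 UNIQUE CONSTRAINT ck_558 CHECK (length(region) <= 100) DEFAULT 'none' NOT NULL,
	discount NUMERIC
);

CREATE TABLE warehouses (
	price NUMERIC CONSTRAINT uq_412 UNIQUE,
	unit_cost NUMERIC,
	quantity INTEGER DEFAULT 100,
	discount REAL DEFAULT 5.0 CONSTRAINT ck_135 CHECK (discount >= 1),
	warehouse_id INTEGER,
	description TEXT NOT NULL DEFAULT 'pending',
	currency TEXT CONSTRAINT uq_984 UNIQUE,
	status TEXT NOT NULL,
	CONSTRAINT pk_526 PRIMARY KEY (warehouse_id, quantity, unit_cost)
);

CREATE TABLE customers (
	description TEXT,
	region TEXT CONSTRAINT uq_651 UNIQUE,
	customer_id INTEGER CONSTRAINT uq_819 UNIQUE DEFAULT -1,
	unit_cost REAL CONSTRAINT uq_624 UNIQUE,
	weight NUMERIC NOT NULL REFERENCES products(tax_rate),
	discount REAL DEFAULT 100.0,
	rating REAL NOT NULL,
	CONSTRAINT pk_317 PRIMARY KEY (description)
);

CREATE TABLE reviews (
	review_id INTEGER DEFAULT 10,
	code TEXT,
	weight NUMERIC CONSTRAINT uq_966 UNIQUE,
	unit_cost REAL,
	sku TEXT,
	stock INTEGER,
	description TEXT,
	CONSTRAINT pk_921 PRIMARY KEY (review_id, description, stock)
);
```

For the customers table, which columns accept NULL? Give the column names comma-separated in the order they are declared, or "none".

region, customer_id, unit_cost, discount

- description: part of the PRIMARY KEY, which implies NOT NULL → not nullable.
- region: UNIQUE does not imply NOT NULL → nullable.
- customer_id: UNIQUE does not imply NOT NULL → nullable.
- unit_cost: UNIQUE does not imply NOT NULL → nullable.
- weight: declared NOT NULL → not nullable.
- discount: DEFAULT only fills an omitted column; an explicit NULL is still allowed → nullable.
- rating: declared NOT NULL → not nullable.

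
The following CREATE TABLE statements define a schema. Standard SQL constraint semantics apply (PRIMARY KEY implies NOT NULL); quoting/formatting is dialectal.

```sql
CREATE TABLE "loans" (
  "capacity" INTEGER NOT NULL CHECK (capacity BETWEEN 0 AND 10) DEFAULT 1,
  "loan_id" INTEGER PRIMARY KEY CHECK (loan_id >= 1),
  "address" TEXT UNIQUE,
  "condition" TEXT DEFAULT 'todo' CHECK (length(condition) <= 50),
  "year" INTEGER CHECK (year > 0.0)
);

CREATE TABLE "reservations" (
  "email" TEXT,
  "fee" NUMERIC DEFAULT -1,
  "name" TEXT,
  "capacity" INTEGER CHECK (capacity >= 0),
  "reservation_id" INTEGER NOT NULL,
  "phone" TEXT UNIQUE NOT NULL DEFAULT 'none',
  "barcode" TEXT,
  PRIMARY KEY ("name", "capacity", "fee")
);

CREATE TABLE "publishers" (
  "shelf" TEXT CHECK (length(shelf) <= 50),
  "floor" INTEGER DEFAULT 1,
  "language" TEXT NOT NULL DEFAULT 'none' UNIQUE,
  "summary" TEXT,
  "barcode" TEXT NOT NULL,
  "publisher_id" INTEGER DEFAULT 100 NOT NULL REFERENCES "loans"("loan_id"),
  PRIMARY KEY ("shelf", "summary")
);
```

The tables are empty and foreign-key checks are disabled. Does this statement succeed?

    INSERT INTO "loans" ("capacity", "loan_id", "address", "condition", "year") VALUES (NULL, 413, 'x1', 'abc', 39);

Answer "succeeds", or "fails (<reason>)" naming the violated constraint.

capacity is explicitly set to NULL, but capacity is declared NOT NULL.

fails (NOT NULL on capacity)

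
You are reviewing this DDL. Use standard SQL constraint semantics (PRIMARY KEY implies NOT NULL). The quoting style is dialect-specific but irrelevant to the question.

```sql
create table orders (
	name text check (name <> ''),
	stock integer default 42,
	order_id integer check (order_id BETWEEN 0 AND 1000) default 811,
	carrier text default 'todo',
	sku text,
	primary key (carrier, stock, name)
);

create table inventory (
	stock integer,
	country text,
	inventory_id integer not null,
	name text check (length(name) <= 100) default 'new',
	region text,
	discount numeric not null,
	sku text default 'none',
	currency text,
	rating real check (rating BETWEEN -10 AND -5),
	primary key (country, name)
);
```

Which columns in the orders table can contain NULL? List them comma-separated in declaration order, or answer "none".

- name: part of the PRIMARY KEY, which implies NOT NULL → not nullable.
- stock: part of the PRIMARY KEY, which implies NOT NULL → not nullable.
- order_id: CHECK does not forbid NULL (a CHECK constraint passes when its expression is NULL) → nullable.
- carrier: part of the PRIMARY KEY, which implies NOT NULL → not nullable.
- sku: no NOT NULL constraint applies → nullable.

order_id, sku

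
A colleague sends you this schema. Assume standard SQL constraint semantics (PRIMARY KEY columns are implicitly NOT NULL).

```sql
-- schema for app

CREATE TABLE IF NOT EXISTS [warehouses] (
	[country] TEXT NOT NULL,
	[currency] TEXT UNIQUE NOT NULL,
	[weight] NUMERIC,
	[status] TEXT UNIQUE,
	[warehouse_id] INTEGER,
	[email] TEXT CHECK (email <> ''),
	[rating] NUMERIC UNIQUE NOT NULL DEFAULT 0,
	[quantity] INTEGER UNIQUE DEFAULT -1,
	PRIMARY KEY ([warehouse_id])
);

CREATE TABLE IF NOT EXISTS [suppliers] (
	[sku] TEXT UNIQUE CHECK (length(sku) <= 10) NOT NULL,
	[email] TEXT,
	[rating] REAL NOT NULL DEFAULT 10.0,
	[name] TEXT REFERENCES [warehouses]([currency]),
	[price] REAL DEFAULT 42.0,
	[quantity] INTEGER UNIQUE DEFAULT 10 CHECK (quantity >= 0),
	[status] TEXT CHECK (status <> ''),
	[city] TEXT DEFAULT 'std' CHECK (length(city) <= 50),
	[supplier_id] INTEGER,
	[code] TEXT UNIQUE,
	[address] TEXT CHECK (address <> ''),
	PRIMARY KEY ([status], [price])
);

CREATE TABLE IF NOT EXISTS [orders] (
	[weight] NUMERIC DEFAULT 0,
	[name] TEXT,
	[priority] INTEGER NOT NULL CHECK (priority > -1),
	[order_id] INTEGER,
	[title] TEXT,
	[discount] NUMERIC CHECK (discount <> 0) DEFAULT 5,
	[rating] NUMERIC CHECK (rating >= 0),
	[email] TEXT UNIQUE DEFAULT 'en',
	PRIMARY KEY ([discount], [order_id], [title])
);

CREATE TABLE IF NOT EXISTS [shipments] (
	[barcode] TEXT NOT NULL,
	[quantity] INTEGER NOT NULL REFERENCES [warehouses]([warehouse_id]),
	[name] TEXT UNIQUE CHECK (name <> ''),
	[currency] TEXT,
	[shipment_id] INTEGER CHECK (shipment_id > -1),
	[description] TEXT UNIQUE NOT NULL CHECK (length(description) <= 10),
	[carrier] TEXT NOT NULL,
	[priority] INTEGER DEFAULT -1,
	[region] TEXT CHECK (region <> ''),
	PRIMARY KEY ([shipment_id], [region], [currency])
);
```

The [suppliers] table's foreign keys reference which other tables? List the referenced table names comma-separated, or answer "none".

- name REFERENCES warehouses(currency).

warehouses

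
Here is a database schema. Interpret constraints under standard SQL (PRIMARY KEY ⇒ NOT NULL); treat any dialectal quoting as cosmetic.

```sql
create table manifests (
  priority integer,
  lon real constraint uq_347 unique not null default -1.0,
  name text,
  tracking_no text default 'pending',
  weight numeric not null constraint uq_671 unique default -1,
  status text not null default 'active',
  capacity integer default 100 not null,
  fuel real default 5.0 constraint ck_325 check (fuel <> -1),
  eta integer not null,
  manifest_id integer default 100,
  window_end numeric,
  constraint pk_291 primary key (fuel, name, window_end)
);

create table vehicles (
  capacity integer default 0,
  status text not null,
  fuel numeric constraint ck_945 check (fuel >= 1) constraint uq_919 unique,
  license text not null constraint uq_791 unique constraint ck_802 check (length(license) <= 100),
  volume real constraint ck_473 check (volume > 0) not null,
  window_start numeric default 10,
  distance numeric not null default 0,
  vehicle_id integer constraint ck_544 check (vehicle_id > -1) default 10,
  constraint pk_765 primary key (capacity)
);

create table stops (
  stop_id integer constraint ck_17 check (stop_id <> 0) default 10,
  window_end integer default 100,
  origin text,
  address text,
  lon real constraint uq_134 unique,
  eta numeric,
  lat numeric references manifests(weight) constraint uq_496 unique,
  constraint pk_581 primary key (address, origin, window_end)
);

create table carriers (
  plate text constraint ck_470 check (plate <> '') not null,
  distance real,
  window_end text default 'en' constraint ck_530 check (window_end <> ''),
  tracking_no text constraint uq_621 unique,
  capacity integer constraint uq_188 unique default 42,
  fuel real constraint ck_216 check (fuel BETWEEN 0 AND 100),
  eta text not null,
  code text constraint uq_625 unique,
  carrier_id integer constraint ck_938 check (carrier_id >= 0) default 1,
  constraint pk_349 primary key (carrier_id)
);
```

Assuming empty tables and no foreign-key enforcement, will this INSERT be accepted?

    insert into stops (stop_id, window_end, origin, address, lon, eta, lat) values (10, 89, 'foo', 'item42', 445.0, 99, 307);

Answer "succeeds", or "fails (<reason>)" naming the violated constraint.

succeeds

NOT NULL columns: address is supplied; origin is supplied; window_end is supplied.
CHECK constraints: 10 satisfies (stop_id <> 0).
No constraint is violated.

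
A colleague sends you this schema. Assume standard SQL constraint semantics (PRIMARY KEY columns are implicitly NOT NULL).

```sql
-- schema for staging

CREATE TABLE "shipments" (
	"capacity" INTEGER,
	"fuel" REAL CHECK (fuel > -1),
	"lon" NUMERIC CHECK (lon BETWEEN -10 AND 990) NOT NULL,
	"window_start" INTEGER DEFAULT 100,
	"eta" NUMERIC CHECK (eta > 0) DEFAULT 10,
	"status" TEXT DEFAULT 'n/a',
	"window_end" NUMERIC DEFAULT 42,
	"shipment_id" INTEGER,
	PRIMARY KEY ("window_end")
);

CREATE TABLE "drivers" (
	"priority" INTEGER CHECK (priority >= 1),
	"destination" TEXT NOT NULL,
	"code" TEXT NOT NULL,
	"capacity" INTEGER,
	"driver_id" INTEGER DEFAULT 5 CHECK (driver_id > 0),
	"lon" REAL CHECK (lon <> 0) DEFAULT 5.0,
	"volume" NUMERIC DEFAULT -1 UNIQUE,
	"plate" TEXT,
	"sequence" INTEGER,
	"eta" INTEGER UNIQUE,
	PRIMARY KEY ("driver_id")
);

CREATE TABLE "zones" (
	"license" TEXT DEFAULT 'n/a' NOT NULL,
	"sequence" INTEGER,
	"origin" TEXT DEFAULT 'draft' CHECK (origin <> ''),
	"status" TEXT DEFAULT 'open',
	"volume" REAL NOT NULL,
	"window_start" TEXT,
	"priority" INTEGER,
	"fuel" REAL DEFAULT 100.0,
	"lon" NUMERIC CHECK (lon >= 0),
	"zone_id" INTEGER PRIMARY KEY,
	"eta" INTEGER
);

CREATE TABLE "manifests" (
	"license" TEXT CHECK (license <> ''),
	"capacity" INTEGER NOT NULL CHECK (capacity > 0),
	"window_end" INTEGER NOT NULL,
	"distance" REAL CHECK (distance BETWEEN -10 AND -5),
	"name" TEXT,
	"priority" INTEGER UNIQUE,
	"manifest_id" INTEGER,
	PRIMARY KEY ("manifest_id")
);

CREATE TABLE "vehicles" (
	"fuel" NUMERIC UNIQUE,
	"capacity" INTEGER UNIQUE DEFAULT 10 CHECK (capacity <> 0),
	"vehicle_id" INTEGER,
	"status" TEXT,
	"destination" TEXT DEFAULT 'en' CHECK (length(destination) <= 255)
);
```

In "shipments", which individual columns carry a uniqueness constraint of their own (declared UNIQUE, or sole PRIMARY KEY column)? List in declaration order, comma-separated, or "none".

- capacity: no UNIQUE or single-column PK constraint.
- fuel: no UNIQUE or single-column PK constraint.
- lon: no UNIQUE or single-column PK constraint.
- window_start: no UNIQUE or single-column PK constraint.
- eta: no UNIQUE or single-column PK constraint.
- status: no UNIQUE or single-column PK constraint.
- window_end: single-column PRIMARY KEY → unique.
- shipment_id: no UNIQUE or single-column PK constraint.

window_end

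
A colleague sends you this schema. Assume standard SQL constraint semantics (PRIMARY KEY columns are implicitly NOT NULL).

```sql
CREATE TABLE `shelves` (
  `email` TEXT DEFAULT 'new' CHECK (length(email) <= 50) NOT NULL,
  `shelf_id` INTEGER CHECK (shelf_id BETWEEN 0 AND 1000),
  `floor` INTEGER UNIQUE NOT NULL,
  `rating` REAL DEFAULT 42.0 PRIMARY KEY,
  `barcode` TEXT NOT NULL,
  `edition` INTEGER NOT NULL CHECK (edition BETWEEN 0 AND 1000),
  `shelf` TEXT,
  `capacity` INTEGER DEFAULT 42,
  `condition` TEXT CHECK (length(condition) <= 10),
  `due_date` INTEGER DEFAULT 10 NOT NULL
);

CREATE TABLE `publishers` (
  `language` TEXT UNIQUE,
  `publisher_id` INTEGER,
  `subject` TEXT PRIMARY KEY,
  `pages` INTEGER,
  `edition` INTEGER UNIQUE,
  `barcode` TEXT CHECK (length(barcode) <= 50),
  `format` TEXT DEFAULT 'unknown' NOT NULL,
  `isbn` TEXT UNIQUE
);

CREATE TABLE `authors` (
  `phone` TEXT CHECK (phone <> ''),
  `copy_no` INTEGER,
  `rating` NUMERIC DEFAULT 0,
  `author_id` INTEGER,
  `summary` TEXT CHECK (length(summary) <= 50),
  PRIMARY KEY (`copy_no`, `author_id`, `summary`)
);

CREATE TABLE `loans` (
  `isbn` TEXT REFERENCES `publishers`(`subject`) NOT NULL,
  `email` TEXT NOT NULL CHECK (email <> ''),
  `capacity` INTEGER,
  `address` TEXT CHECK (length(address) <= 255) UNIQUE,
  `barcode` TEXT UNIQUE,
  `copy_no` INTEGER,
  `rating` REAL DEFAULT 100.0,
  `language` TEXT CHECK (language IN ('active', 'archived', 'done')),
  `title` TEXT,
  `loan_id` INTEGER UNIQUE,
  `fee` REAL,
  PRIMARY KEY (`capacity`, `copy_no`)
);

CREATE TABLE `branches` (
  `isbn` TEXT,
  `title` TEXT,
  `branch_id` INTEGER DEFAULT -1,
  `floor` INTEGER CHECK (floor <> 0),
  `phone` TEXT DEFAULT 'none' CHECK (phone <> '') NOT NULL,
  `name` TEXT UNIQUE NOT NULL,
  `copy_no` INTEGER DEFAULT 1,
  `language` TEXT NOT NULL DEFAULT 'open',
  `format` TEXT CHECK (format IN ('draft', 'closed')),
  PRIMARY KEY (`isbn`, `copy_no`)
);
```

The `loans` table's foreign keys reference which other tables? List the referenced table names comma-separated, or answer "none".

publishers

- isbn REFERENCES publishers(subject).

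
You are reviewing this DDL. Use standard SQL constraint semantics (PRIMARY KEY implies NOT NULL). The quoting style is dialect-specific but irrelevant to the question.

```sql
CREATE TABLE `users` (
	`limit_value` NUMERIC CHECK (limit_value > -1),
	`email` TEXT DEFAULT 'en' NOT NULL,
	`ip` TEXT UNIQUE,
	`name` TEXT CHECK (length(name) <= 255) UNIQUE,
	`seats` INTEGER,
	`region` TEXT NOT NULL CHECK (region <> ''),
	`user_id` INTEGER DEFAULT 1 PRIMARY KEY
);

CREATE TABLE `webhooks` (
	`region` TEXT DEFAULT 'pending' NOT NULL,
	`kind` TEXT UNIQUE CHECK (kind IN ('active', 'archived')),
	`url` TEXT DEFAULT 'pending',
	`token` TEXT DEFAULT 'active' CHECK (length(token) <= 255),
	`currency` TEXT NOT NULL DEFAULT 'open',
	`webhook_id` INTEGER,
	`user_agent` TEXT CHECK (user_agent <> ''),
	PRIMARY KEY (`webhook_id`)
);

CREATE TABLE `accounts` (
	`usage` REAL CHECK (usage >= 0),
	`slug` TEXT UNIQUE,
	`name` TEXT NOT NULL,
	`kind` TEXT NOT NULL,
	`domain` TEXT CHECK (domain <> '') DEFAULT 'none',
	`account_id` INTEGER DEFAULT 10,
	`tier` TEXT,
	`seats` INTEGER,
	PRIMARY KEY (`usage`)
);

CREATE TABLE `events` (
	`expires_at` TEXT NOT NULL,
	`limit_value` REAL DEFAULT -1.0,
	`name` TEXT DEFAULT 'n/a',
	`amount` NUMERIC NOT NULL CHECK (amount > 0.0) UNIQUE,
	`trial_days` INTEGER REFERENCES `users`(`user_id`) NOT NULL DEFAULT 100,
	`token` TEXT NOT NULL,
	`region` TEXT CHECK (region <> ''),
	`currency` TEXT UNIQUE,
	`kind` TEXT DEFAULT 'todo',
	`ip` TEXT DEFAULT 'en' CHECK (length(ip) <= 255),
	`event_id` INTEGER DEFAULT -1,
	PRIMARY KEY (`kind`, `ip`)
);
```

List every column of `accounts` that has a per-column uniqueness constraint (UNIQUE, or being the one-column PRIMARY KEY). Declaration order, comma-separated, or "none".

usage, slug

- usage: single-column PRIMARY KEY → unique.
- slug: declared UNIQUE → unique.
- name: no UNIQUE or single-column PK constraint.
- kind: no UNIQUE or single-column PK constraint.
- domain: no UNIQUE or single-column PK constraint.
- account_id: no UNIQUE or single-column PK constraint.
- tier: no UNIQUE or single-column PK constraint.
- seats: no UNIQUE or single-column PK constraint.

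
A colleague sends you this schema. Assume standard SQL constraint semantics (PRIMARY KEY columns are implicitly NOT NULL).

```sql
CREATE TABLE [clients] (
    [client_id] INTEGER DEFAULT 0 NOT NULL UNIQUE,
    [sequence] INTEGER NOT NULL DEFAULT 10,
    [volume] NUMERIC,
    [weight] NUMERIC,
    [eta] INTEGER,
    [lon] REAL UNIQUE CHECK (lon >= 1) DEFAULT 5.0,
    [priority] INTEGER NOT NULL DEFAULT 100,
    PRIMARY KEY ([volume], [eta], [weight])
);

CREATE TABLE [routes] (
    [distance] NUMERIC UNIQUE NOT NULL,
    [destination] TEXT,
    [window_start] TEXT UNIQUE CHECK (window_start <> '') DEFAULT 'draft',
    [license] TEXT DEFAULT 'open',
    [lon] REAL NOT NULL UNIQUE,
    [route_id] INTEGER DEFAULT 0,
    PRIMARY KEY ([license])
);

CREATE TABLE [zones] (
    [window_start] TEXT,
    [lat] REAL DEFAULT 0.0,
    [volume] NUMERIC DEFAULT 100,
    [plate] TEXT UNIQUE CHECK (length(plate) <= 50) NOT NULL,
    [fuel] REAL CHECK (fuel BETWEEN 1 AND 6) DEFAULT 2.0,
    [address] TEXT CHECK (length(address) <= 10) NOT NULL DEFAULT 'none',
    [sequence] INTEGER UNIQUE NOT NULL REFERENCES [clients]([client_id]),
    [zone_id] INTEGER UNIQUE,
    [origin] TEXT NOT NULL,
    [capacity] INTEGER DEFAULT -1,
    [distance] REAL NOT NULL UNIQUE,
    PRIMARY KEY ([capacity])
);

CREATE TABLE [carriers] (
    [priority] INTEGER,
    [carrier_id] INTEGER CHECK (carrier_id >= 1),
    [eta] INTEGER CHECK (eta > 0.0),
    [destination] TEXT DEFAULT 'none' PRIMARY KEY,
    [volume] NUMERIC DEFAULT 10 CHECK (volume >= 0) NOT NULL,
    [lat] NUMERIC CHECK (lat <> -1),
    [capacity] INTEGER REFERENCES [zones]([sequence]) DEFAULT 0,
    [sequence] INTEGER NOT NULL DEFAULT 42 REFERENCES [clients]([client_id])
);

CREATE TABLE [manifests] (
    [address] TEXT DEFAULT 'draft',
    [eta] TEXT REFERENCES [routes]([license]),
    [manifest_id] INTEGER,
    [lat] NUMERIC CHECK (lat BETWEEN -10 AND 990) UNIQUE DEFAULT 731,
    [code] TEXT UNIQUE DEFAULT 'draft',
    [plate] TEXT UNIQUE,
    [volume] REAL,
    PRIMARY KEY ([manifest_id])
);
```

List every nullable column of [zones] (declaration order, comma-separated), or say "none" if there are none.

window_start, lat, volume, fuel, zone_id

- window_start: no NOT NULL constraint applies → nullable.
- lat: DEFAULT only fills an omitted column; an explicit NULL is still allowed → nullable.
- volume: DEFAULT only fills an omitted column; an explicit NULL is still allowed → nullable.
- plate: declared NOT NULL → not nullable.
- fuel: CHECK does not forbid NULL (a CHECK constraint passes when its expression is NULL) → nullable.
- address: declared NOT NULL → not nullable.
- sequence: declared NOT NULL → not nullable.
- zone_id: UNIQUE does not imply NOT NULL → nullable.
- origin: declared NOT NULL → not nullable.
- capacity: part of the PRIMARY KEY, which implies NOT NULL → not nullable.
- distance: declared NOT NULL → not nullable.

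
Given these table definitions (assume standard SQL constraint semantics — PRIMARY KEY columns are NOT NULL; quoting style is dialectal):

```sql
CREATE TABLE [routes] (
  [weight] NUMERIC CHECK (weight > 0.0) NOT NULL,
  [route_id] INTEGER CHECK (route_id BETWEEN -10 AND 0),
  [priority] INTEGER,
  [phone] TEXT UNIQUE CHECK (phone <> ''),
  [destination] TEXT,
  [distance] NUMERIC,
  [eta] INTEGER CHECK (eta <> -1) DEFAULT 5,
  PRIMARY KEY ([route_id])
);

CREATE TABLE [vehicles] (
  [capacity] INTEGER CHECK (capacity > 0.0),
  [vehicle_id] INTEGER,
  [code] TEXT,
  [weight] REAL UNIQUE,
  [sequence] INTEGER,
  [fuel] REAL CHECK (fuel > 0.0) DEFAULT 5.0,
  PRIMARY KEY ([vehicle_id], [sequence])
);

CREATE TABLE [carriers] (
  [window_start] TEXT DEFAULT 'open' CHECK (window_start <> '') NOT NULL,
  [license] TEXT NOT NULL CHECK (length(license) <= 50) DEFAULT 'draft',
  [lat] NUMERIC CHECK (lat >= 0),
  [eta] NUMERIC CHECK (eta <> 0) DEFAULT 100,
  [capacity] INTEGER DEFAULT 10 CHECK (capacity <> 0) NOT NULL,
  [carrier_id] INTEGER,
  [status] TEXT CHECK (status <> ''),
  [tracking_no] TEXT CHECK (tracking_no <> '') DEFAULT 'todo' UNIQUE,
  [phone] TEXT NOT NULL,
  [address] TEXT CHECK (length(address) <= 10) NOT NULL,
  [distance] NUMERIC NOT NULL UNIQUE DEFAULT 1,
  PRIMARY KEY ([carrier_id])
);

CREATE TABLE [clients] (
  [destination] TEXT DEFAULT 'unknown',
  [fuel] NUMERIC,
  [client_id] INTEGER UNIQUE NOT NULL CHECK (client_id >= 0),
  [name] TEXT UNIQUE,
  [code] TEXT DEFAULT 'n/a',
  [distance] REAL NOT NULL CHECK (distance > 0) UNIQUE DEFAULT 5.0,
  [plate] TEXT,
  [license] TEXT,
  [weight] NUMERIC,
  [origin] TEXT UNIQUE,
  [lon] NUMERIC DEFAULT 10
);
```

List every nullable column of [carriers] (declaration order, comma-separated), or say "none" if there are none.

lat, eta, status, tracking_no

- window_start: declared NOT NULL → not nullable.
- license: declared NOT NULL → not nullable.
- lat: CHECK does not forbid NULL (a CHECK constraint passes when its expression is NULL) → nullable.
- eta: CHECK does not forbid NULL (a CHECK constraint passes when its expression is NULL) → nullable.
- capacity: declared NOT NULL → not nullable.
- carrier_id: part of the PRIMARY KEY, which implies NOT NULL → not nullable.
- status: CHECK does not forbid NULL (a CHECK constraint passes when its expression is NULL) → nullable.
- tracking_no: CHECK does not forbid NULL (a CHECK constraint passes when its expression is NULL) → nullable.
- phone: declared NOT NULL → not nullable.
- address: declared NOT NULL → not nullable.
- distance: declared NOT NULL → not nullable.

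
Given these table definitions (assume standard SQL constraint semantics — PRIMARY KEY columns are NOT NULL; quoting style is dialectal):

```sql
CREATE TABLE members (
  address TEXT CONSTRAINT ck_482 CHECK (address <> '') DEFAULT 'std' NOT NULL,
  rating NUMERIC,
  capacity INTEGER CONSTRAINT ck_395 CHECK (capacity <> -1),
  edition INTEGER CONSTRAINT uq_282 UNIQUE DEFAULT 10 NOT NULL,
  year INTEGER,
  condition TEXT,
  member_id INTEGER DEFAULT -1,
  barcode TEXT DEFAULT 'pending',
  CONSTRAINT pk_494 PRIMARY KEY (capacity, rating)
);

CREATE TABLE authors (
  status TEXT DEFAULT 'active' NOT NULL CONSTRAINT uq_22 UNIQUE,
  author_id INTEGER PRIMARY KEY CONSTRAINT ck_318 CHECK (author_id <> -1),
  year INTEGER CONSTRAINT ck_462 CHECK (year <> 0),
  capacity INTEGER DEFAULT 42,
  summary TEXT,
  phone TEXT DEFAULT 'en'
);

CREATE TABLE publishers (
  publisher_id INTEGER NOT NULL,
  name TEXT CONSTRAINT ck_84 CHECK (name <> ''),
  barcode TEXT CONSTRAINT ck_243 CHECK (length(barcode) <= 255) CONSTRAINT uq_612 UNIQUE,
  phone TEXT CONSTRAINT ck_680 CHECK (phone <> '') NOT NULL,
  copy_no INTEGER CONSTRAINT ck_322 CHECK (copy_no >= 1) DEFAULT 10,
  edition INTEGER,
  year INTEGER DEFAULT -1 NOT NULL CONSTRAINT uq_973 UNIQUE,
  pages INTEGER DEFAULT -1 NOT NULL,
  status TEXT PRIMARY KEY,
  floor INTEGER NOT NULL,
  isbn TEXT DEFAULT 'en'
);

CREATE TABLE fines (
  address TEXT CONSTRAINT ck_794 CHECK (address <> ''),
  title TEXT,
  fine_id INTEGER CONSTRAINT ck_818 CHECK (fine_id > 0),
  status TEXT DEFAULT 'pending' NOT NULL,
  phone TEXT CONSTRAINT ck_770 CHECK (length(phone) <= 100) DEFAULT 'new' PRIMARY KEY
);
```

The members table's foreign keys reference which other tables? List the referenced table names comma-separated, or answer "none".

No column in members has a REFERENCES clause.

none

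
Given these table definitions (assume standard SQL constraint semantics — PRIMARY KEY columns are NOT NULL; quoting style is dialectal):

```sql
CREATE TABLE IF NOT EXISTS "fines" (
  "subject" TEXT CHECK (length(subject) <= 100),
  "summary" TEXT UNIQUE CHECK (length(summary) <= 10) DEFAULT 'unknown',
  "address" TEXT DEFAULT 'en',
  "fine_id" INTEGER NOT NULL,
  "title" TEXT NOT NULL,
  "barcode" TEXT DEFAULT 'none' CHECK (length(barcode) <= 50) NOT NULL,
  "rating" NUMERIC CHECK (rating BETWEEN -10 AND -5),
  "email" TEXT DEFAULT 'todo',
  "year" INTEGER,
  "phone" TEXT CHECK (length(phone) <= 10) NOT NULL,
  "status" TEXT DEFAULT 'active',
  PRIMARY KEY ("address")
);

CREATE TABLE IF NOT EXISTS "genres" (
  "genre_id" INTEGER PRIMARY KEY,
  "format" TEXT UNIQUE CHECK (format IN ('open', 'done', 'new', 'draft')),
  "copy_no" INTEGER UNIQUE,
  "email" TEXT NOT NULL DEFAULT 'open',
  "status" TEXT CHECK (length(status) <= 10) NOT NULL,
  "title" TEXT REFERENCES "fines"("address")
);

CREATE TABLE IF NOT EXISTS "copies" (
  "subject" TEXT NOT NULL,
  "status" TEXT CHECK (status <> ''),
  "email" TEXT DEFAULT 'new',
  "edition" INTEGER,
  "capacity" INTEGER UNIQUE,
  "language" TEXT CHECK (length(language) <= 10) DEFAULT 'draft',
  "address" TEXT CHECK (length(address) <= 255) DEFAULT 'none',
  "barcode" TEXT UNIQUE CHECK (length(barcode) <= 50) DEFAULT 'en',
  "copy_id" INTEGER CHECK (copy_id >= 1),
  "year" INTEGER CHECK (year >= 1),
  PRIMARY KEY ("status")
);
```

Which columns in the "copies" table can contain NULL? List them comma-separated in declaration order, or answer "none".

- subject: declared NOT NULL → not nullable.
- status: part of the PRIMARY KEY, which implies NOT NULL → not nullable.
- email: DEFAULT only fills an omitted column; an explicit NULL is still allowed → nullable.
- edition: no NOT NULL constraint applies → nullable.
- capacity: UNIQUE does not imply NOT NULL → nullable.
- language: CHECK does not forbid NULL (a CHECK constraint passes when its expression is NULL) → nullable.
- address: CHECK does not forbid NULL (a CHECK constraint passes when its expression is NULL) → nullable.
- barcode: CHECK does not forbid NULL (a CHECK constraint passes when its expression is NULL) → nullable.
- copy_id: CHECK does not forbid NULL (a CHECK constraint passes when its expression is NULL) → nullable.
- year: CHECK does not forbid NULL (a CHECK constraint passes when its expression is NULL) → nullable.

email, edition, capacity, language, address, barcode, copy_id, year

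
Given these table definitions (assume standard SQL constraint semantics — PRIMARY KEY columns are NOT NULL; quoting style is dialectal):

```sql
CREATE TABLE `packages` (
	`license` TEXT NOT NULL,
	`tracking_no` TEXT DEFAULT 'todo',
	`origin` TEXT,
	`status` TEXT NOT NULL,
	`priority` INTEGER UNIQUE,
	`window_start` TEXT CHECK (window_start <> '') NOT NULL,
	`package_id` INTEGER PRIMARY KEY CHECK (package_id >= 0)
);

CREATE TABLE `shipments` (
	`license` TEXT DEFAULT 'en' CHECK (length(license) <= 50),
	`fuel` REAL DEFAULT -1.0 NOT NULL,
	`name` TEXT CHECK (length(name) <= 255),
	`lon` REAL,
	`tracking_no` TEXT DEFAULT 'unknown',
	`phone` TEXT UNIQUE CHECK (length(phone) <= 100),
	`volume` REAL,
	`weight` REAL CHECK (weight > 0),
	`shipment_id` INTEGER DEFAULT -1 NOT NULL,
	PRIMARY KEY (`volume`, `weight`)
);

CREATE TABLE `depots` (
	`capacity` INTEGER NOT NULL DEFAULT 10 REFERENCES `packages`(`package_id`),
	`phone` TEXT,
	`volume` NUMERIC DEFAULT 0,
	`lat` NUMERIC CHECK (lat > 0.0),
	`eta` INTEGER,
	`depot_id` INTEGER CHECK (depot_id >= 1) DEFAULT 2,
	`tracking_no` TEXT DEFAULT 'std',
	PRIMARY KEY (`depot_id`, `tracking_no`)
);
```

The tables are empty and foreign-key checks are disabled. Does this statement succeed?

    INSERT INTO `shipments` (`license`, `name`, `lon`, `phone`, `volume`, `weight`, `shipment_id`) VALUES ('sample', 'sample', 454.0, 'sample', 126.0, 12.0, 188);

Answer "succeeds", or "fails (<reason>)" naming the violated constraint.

succeeds

NOT NULL columns: fuel defaults to -1.0; shipment_id is supplied; volume is supplied; weight is supplied.
CHECK constraints: 'sample' satisfies (length(license) <= 50); 'sample' satisfies (length(name) <= 255); 'sample' satisfies (length(phone) <= 100); 12.0 satisfies (weight > 0).
No constraint is violated.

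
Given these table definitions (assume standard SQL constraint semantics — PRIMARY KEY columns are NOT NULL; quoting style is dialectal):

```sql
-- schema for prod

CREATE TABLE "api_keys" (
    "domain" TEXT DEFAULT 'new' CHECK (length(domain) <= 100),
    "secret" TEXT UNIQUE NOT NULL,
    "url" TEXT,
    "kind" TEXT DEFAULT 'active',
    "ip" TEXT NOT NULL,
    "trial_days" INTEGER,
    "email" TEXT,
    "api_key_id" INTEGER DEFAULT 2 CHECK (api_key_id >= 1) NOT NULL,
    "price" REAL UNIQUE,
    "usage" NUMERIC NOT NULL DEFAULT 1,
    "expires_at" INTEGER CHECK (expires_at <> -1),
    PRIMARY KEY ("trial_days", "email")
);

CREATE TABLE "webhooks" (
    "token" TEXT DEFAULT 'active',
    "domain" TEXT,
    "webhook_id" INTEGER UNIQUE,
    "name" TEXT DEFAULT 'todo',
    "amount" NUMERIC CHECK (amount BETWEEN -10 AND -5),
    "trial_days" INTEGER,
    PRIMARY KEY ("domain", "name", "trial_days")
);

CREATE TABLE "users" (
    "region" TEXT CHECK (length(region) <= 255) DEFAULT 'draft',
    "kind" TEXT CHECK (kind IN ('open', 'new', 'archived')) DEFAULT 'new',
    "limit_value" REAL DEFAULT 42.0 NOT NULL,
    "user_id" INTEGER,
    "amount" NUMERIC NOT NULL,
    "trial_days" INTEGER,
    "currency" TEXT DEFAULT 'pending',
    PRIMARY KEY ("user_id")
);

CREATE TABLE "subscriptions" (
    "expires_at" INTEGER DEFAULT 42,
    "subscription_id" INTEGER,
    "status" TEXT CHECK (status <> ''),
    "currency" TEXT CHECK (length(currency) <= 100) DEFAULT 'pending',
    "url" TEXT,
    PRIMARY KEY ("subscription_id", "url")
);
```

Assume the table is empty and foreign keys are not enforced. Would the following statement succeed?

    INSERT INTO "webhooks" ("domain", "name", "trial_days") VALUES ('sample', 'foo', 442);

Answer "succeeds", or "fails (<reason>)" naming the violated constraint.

NOT NULL columns: domain is supplied; name is supplied; trial_days is supplied.
No constraint is violated.

succeeds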